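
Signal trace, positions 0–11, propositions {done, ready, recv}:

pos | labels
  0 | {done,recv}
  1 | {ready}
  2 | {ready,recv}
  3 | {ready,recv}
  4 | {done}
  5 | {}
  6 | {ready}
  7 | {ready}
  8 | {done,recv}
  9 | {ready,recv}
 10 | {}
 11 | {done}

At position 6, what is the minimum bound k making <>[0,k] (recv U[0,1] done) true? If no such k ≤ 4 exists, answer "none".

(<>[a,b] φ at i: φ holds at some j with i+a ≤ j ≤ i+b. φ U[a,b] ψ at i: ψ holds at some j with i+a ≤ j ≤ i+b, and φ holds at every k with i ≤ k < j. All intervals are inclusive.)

Scan j = 6,7,… for (recv U[0,1] done):
  j=6: fails
  j=7: fails
  j=8: holds
First hit at j=8, so smallest k = 8-6 = 2.

2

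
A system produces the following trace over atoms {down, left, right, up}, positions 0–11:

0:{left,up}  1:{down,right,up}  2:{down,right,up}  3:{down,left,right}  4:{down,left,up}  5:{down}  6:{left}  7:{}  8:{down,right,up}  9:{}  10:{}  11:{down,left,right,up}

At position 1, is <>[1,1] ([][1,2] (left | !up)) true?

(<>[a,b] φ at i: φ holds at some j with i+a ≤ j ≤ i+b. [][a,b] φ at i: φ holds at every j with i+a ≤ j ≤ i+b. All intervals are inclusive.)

Holds

Check [][1,2] (left | !up) at each j in [2,2]:
  j=2: holds on [3,4]
Found at j=2 → formula holds.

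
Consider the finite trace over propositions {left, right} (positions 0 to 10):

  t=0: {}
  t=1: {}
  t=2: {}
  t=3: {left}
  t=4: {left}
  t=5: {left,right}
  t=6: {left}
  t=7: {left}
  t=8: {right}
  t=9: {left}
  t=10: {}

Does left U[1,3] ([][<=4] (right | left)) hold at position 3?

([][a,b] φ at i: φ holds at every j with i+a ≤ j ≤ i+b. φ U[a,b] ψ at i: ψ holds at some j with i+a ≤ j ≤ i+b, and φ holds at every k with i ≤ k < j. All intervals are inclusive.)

Need some j in [4,6] with [][<=4] (right | left), and left at every k in [3,j-1].
  j=4: [][<=4] (right | left) holds; left holds at every k in [3,3] → satisfied.

Holds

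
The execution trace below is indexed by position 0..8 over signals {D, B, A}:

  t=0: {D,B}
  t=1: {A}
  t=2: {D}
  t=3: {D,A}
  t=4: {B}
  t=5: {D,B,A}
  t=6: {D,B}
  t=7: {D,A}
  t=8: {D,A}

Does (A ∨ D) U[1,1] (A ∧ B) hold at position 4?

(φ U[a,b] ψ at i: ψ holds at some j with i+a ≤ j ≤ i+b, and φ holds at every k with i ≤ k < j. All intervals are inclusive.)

No

Need some j in [5,5] with (A ∧ B), and (A ∨ D) at every k in [4,j-1].
  j=5: (A ∧ B) holds, but (A ∨ D) fails at k=4 → not this j.
No j in the window works → until fails.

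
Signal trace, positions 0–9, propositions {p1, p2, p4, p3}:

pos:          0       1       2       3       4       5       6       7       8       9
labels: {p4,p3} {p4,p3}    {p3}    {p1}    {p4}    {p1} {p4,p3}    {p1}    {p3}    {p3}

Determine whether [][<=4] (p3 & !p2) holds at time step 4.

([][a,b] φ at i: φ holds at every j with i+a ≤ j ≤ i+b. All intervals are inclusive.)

Check (p3 & !p2) at every j in [4,8]:
  j=4: false
  j=5: false
  j=6: true
  j=7: false
  j=8: true
Fails at j=4 → formula fails.

No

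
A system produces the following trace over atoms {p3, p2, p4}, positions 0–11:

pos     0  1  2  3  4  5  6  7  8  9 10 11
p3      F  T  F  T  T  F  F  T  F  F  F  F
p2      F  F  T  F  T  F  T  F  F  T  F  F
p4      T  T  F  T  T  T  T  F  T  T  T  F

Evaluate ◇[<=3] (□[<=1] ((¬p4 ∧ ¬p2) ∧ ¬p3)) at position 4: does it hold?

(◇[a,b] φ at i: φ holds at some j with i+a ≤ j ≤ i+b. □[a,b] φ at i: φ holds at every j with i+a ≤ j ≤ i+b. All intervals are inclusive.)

Check □[<=1] ((¬p4 ∧ ¬p2) ∧ ¬p3) at each j in [4,7]:
  j=4: fails at 4
  j=5: fails at 5
  j=6: fails at 6
  j=7: fails at 7
No position in the window satisfies it → formula fails.

Does not hold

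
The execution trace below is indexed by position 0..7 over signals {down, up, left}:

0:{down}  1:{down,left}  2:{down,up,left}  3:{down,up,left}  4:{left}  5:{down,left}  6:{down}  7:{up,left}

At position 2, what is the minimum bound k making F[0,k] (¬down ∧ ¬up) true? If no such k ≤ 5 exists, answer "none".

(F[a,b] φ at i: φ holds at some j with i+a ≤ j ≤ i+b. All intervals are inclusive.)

2

Scan j = 2,3,… for (¬down ∧ ¬up):
  j=2: fails
  j=3: fails
  j=4: holds
First hit at j=4, so smallest k = 4-2 = 2.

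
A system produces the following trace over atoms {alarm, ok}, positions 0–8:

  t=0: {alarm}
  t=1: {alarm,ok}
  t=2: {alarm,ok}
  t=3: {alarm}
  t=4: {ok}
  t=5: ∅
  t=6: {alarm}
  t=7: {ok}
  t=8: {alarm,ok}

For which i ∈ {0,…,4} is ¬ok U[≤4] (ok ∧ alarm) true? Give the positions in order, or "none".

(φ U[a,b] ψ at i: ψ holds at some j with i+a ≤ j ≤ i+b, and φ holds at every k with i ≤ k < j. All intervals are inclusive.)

0, 1, 2

Evaluate at each i in [0,4]:
  i=0: ✓ (rhs at j=1; lhs holds on [0,0])
  i=1: ✓ (rhs at j=1)
  i=2: ✓ (rhs at j=2)
  i=3: ✗ (no rhs in [3,7])
  i=4: ✗ (lhs fails at k=4 before rhs at j=8)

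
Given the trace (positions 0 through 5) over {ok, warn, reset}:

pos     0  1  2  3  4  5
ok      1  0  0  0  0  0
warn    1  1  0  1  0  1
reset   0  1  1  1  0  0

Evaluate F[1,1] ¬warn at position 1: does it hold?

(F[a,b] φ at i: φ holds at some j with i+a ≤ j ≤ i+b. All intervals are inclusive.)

Yes

Check ¬warn at each j in [2,2]:
  j=2: true
Found at j=2 → formula holds.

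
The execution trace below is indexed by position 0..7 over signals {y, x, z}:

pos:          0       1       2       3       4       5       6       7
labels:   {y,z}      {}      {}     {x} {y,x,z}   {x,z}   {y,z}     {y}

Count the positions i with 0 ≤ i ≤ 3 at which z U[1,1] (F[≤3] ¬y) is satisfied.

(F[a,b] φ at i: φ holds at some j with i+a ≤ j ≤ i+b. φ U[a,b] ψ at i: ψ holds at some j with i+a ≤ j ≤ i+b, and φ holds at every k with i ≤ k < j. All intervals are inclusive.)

Evaluate at each i in [0,3]:
  i=0: ✓ (rhs at j=1; lhs holds on [0,0])
  i=1: ✗ (lhs fails at k=1 before rhs at j=2)
  i=2: ✗ (lhs fails at k=2 before rhs at j=3)
  i=3: ✗ (lhs fails at k=3 before rhs at j=4)
Positions where it holds: {0} → 1.

1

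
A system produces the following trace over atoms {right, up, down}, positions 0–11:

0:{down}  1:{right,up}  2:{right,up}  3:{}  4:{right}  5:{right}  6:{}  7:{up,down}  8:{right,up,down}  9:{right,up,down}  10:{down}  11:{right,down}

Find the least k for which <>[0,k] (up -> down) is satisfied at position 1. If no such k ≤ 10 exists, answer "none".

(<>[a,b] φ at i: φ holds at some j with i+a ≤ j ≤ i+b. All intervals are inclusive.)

Scan j = 1,2,… for (up -> down):
  j=1: fails
  j=2: fails
  j=3: holds
First hit at j=3, so smallest k = 3-1 = 2.

2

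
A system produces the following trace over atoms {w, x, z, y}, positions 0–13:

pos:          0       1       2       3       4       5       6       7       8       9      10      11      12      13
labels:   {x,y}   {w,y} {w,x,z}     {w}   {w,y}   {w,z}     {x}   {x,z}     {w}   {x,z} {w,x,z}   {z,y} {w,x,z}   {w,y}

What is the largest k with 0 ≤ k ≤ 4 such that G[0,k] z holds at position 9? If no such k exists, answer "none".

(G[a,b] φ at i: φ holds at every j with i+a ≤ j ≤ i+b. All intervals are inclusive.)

3

z must hold from j=9 onward; find where it first fails.
  j=9: holds
  j=10: holds
  j=11: holds
  j=12: holds
  j=13: fails
Holds on [9,12], so largest k = 3.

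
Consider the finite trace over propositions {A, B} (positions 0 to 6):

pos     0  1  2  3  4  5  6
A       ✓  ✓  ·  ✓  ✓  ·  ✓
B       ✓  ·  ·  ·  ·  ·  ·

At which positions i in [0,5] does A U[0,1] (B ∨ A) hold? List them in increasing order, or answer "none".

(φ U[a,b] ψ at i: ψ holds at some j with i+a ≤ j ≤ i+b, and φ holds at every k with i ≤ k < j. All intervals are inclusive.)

0, 1, 3, 4

Evaluate at each i in [0,5]:
  i=0: ✓ (rhs at j=0)
  i=1: ✓ (rhs at j=1)
  i=2: ✗ (lhs fails at k=2 before rhs at j=3)
  i=3: ✓ (rhs at j=3)
  i=4: ✓ (rhs at j=4)
  i=5: ✗ (lhs fails at k=5 before rhs at j=6)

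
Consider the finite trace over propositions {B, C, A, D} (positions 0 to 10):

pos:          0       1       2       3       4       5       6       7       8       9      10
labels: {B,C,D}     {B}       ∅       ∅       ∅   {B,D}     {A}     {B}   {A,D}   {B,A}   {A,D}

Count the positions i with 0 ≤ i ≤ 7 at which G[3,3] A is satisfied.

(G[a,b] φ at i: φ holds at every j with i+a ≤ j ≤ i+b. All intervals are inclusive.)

Evaluate at each i in [0,7]:
  i=0: ✗ (fails at j=3)
  i=1: ✗ (fails at j=4)
  i=2: ✗ (fails at j=5)
  i=3: ✓ (all of [6,6])
  i=4: ✗ (fails at j=7)
  i=5: ✓ (all of [8,8])
  i=6: ✓ (all of [9,9])
  i=7: ✓ (all of [10,10])
Positions where it holds: {3, 5, 6, 7} → 4.

4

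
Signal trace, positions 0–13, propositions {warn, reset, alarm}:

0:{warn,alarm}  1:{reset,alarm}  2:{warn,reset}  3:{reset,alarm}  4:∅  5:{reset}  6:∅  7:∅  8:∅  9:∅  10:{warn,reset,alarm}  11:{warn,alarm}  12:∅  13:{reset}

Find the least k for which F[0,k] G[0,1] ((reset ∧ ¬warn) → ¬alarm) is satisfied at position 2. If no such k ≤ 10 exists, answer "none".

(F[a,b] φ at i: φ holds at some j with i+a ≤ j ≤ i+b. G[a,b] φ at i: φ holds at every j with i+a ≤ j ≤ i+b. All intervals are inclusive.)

2

Scan j = 2,3,… for G[0,1] ((reset ∧ ¬warn) → ¬alarm):
  j=2: fails
  j=3: fails
  j=4: holds
First hit at j=4, so smallest k = 4-2 = 2.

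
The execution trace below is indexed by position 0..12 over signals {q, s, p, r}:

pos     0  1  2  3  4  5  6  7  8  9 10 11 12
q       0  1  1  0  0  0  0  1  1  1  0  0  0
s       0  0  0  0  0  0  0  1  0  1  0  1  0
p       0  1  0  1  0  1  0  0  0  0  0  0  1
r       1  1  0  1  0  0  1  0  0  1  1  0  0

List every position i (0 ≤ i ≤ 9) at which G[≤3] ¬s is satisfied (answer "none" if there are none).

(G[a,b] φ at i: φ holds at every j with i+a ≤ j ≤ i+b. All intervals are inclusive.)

Evaluate at each i in [0,9]:
  i=0: ✓ (all of [0,3])
  i=1: ✓ (all of [1,4])
  i=2: ✓ (all of [2,5])
  i=3: ✓ (all of [3,6])
  i=4: ✗ (fails at j=7)
  i=5: ✗ (fails at j=7)
  i=6: ✗ (fails at j=7)
  i=7: ✗ (fails at j=7)
  i=8: ✗ (fails at j=9)
  i=9: ✗ (fails at j=9)

0, 1, 2, 3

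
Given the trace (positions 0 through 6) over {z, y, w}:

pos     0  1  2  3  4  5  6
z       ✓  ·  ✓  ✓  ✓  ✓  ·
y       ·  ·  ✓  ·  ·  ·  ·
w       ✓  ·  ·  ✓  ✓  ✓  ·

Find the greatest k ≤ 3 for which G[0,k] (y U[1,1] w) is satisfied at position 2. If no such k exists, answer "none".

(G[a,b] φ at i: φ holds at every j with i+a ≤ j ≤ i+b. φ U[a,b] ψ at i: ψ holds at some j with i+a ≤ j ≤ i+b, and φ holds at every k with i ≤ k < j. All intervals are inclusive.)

(y U[1,1] w) must hold from j=2 onward; find where it first fails.
  j=2: holds
  j=3: fails
Holds on [2,2], so largest k = 0.

0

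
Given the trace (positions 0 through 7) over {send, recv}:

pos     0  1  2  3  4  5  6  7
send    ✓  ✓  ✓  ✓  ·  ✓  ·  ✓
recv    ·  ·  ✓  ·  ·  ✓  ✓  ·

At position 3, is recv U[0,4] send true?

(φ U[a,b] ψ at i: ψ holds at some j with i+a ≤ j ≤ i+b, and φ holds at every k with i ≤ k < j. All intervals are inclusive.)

Need some j in [3,7] with send, and recv at every k in [3,j-1].
  j=3: send holds; no prefix to check → satisfied.

Holds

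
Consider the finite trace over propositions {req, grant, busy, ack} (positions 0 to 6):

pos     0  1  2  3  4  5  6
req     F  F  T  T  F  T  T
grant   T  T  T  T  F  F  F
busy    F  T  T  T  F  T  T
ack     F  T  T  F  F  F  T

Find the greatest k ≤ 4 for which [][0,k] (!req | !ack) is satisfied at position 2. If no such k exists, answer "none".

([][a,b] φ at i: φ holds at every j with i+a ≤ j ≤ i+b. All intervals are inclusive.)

(!req | !ack) must hold from j=2 onward; find where it first fails.
  j=2: fails → no k works.

none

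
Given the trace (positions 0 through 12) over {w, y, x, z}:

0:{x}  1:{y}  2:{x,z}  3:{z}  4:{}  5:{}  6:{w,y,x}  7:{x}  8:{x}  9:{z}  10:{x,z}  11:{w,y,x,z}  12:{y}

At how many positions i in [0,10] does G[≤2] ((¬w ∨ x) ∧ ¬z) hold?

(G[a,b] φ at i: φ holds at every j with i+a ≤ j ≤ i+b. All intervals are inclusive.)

3

Evaluate at each i in [0,10]:
  i=0: ✗ (fails at j=2)
  i=1: ✗ (fails at j=2)
  i=2: ✗ (fails at j=2)
  i=3: ✗ (fails at j=3)
  i=4: ✓ (all of [4,6])
  i=5: ✓ (all of [5,7])
  i=6: ✓ (all of [6,8])
  i=7: ✗ (fails at j=9)
  i=8: ✗ (fails at j=9)
  i=9: ✗ (fails at j=9)
  i=10: ✗ (fails at j=10)
Positions where it holds: {4, 5, 6} → 3.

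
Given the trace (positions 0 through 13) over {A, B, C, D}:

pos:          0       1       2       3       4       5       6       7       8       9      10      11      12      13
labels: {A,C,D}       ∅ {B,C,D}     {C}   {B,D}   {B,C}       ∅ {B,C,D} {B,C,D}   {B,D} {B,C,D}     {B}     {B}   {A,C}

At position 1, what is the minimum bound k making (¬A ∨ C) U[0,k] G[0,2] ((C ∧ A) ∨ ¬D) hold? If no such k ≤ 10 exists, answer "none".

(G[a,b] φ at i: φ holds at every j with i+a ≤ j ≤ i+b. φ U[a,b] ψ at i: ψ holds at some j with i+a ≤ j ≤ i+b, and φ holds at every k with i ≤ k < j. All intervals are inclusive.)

Need earliest j ≥ 1 with G[0,2] ((C ∧ A) ∨ ¬D), and (¬A ∨ C) at every k in [1,j-1].
  j=1: rhs fails.
  j=2: rhs fails.
  j=3: rhs fails.
  j=4: rhs fails.
  j=5: rhs fails.
  j=6: rhs fails.
  j=7: rhs fails.
  j=8: rhs fails.
  j=9: rhs fails.
  j=10: rhs fails.
  j=11: rhs holds; lhs holds on [1,10]. k = 10.

10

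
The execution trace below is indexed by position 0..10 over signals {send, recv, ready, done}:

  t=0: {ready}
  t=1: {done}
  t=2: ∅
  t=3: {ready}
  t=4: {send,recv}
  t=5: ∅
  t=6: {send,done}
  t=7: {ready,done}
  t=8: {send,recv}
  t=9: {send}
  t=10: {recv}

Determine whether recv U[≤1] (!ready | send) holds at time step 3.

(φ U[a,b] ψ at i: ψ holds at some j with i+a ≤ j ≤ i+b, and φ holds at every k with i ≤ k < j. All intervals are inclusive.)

Need some j in [3,4] with (!ready | send), and recv at every k in [3,j-1].
  j=3: (!ready | send) false.
  j=4: (!ready | send) holds, but recv fails at k=3 → not this j.
No j in the window works → until fails.

Does not hold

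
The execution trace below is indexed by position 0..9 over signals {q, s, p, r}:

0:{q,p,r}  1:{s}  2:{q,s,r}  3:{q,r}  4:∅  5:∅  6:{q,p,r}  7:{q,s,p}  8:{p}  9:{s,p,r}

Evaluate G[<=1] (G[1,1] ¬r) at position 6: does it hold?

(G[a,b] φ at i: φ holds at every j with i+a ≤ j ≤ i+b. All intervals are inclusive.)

Check G[1,1] ¬r at every j in [6,7]:
  j=6: holds on [7,7]
  j=7: holds on [8,8]
All positions satisfy it → formula holds.

Holds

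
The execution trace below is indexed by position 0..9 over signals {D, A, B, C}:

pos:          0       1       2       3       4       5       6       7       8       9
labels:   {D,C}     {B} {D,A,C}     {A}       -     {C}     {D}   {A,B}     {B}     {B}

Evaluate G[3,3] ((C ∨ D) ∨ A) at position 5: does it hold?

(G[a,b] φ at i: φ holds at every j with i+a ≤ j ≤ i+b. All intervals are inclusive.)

Check ((C ∨ D) ∨ A) at every j in [8,8]:
  j=8: false
Fails at j=8 → formula fails.

Does not hold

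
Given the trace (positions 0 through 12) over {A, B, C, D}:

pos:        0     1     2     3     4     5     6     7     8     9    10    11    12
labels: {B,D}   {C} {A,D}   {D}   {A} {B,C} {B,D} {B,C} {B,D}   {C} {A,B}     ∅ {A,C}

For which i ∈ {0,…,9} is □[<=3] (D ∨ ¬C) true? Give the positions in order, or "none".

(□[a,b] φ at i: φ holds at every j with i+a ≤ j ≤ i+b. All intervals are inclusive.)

none

Evaluate at each i in [0,9]:
  i=0: ✗ (fails at j=1)
  i=1: ✗ (fails at j=1)
  i=2: ✗ (fails at j=5)
  i=3: ✗ (fails at j=5)
  i=4: ✗ (fails at j=5)
  i=5: ✗ (fails at j=5)
  i=6: ✗ (fails at j=7)
  i=7: ✗ (fails at j=7)
  i=8: ✗ (fails at j=9)
  i=9: ✗ (fails at j=9)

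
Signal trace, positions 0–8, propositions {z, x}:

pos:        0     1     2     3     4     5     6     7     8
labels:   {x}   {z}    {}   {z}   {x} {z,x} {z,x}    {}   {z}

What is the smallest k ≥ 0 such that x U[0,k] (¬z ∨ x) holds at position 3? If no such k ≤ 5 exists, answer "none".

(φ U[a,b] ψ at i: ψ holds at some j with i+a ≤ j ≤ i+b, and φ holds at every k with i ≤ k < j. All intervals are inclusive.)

Need earliest j ≥ 3 with (¬z ∨ x), and x at every k in [3,j-1].
  j=3: rhs fails.
  j=4: rhs holds but lhs fails at k=3.
  j=5: rhs holds but lhs fails at k=3.
  j=6: rhs holds but lhs fails at k=3.
  j=7: rhs holds but lhs fails at k=3.
  j=8: rhs fails.
No witness within the range → none.

none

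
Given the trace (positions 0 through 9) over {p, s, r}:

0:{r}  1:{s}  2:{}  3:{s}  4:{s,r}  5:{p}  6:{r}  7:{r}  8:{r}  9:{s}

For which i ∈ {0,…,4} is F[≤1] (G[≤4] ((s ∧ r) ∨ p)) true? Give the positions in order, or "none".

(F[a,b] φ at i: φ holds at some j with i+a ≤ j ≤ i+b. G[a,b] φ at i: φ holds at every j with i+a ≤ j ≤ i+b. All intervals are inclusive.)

none

Evaluate at each i in [0,4]:
  i=0: ✗ (none in [0,1])
  i=1: ✗ (none in [1,2])
  i=2: ✗ (none in [2,3])
  i=3: ✗ (none in [3,4])
  i=4: ✗ (none in [4,5])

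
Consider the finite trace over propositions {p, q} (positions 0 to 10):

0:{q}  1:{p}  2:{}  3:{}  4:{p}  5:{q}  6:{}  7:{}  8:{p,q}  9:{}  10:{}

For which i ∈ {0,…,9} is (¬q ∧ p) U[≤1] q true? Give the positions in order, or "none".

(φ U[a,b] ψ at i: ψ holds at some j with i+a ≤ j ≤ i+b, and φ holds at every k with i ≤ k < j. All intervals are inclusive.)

Evaluate at each i in [0,9]:
  i=0: ✓ (rhs at j=0)
  i=1: ✗ (no rhs in [1,2])
  i=2: ✗ (no rhs in [2,3])
  i=3: ✗ (no rhs in [3,4])
  i=4: ✓ (rhs at j=5; lhs holds on [4,4])
  i=5: ✓ (rhs at j=5)
  i=6: ✗ (no rhs in [6,7])
  i=7: ✗ (lhs fails at k=7 before rhs at j=8)
  i=8: ✓ (rhs at j=8)
  i=9: ✗ (no rhs in [9,10])

0, 4, 5, 8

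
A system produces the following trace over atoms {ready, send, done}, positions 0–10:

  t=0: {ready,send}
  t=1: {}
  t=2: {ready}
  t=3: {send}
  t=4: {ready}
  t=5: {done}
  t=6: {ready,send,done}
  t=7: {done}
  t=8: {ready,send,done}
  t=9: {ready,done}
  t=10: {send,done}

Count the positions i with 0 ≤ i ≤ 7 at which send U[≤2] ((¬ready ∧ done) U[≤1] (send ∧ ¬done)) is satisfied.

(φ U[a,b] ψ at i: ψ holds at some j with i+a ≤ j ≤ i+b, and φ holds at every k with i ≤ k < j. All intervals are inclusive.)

Evaluate at each i in [0,7]:
  i=0: ✓ (rhs at j=0)
  i=1: ✗ (lhs fails at k=1 before rhs at j=3)
  i=2: ✗ (lhs fails at k=2 before rhs at j=3)
  i=3: ✓ (rhs at j=3)
  i=4: ✗ (no rhs in [4,6])
  i=5: ✗ (no rhs in [5,7])
  i=6: ✗ (no rhs in [6,8])
  i=7: ✗ (no rhs in [7,9])
Positions where it holds: {0, 3} → 2.

2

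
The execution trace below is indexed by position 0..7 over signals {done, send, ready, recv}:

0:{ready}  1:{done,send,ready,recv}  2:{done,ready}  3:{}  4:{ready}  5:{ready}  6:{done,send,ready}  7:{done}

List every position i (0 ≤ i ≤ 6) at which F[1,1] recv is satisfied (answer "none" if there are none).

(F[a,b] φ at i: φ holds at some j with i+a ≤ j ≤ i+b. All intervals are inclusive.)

Evaluate at each i in [0,6]:
  i=0: ✓ (witness j=1)
  i=1: ✗ (none in [2,2])
  i=2: ✗ (none in [3,3])
  i=3: ✗ (none in [4,4])
  i=4: ✗ (none in [5,5])
  i=5: ✗ (none in [6,6])
  i=6: ✗ (none in [7,7])

0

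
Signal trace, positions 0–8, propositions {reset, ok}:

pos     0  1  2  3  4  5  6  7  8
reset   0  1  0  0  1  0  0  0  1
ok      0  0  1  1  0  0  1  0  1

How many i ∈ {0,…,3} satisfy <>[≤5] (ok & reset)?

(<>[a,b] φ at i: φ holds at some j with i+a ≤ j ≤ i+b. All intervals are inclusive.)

1

Evaluate at each i in [0,3]:
  i=0: ✗ (none in [0,5])
  i=1: ✗ (none in [1,6])
  i=2: ✗ (none in [2,7])
  i=3: ✓ (witness j=8)
Positions where it holds: {3} → 1.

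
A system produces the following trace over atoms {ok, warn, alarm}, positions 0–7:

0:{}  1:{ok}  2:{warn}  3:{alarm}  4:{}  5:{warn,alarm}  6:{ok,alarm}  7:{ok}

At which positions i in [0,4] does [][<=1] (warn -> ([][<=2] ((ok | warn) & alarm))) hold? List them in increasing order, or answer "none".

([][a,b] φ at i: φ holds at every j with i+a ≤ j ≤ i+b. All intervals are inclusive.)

Evaluate at each i in [0,4]:
  i=0: ✓ (all of [0,1])
  i=1: ✗ (fails at j=2)
  i=2: ✗ (fails at j=2)
  i=3: ✓ (all of [3,4])
  i=4: ✗ (fails at j=5)

0, 3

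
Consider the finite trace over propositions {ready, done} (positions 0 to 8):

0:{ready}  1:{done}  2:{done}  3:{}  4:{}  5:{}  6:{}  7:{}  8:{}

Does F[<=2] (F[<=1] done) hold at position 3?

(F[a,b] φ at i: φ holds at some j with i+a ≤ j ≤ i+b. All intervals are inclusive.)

Check F[<=1] done at each j in [3,5]:
  j=3: fails (none in [3,4])
  j=4: fails (none in [4,5])
  j=5: fails (none in [5,6])
No position in the window satisfies it → formula fails.

Does not hold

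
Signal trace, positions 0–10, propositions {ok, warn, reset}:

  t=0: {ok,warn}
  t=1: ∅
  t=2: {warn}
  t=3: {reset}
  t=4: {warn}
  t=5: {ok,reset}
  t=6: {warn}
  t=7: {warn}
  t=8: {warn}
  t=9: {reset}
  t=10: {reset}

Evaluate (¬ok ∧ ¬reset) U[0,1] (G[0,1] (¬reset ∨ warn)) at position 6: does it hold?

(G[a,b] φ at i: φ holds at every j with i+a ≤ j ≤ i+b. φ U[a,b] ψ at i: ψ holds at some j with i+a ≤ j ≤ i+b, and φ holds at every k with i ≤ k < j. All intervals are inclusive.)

Need some j in [6,7] with G[0,1] (¬reset ∨ warn), and (¬ok ∧ ¬reset) at every k in [6,j-1].
  j=6: G[0,1] (¬reset ∨ warn) holds; no prefix to check → satisfied.

Holds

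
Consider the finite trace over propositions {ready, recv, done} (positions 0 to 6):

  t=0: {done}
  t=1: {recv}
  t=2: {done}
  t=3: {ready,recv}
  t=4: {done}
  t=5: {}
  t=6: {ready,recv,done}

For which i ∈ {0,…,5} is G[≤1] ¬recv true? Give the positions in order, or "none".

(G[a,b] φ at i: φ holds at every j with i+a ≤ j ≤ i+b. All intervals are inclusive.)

4

Evaluate at each i in [0,5]:
  i=0: ✗ (fails at j=1)
  i=1: ✗ (fails at j=1)
  i=2: ✗ (fails at j=3)
  i=3: ✗ (fails at j=3)
  i=4: ✓ (all of [4,5])
  i=5: ✗ (fails at j=6)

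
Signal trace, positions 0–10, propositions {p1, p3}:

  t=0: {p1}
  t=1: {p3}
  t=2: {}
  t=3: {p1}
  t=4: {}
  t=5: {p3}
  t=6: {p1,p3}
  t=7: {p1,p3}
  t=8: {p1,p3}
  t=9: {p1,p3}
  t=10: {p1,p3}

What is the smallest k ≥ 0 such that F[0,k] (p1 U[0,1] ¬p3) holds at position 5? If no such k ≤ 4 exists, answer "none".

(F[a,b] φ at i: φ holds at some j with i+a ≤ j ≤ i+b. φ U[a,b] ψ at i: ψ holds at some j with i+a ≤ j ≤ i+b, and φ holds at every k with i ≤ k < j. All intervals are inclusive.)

none

Scan j = 5,6,… for (p1 U[0,1] ¬p3):
  j=5: fails
  j=6: fails
  j=7: fails
  j=8: fails
  j=9: fails
No j in [5,9] satisfies it → none.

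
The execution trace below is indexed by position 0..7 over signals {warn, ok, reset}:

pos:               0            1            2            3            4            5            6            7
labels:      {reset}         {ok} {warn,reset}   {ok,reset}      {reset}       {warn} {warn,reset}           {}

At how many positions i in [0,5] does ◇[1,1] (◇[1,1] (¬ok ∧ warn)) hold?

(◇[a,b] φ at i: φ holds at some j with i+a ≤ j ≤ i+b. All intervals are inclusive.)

3

Evaluate at each i in [0,5]:
  i=0: ✓ (witness j=1)
  i=1: ✗ (none in [2,2])
  i=2: ✗ (none in [3,3])
  i=3: ✓ (witness j=4)
  i=4: ✓ (witness j=5)
  i=5: ✗ (none in [6,6])
Positions where it holds: {0, 3, 4} → 3.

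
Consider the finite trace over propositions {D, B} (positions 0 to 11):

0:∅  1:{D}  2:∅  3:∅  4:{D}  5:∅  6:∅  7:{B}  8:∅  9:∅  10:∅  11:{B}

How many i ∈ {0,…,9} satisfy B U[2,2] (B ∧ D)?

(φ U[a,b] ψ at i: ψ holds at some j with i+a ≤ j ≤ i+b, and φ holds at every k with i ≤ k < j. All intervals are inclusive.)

Evaluate at each i in [0,9]:
  i=0: ✗ (no rhs in [2,2])
  i=1: ✗ (no rhs in [3,3])
  i=2: ✗ (no rhs in [4,4])
  i=3: ✗ (no rhs in [5,5])
  i=4: ✗ (no rhs in [6,6])
  i=5: ✗ (no rhs in [7,7])
  i=6: ✗ (no rhs in [8,8])
  i=7: ✗ (no rhs in [9,9])
  i=8: ✗ (no rhs in [10,10])
  i=9: ✗ (no rhs in [11,11])
Positions where it holds: {} → 0.

0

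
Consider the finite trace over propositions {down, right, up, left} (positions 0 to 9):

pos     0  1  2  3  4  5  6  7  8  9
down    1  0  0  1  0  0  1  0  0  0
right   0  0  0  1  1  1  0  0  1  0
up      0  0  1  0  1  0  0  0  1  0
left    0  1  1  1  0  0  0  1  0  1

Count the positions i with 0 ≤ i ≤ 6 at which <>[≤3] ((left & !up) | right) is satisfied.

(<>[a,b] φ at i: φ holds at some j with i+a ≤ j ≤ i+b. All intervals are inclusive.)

Evaluate at each i in [0,6]:
  i=0: ✓ (witness j=1)
  i=1: ✓ (witness j=1)
  i=2: ✓ (witness j=3)
  i=3: ✓ (witness j=3)
  i=4: ✓ (witness j=4)
  i=5: ✓ (witness j=5)
  i=6: ✓ (witness j=7)
Positions where it holds: {0, 1, 2, 3, 4, 5, 6} → 7.

7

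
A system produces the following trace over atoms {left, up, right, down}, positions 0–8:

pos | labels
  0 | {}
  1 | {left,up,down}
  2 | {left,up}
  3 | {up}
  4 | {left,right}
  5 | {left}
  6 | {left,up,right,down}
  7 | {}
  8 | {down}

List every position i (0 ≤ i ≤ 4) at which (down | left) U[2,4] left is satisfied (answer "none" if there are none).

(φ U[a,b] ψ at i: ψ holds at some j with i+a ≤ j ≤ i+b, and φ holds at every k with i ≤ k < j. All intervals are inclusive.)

4

Evaluate at each i in [0,4]:
  i=0: ✗ (lhs fails at k=0 before rhs at j=2)
  i=1: ✗ (lhs fails at k=3 before rhs at j=4)
  i=2: ✗ (lhs fails at k=3 before rhs at j=4)
  i=3: ✗ (lhs fails at k=3 before rhs at j=5)
  i=4: ✓ (rhs at j=6; lhs holds on [4,5])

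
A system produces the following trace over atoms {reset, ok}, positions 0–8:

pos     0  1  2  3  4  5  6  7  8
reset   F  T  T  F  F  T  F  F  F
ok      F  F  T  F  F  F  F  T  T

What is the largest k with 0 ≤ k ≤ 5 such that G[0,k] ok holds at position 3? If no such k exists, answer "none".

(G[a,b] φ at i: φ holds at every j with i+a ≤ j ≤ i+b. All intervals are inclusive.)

ok must hold from j=3 onward; find where it first fails.
  j=3: fails → no k works.

none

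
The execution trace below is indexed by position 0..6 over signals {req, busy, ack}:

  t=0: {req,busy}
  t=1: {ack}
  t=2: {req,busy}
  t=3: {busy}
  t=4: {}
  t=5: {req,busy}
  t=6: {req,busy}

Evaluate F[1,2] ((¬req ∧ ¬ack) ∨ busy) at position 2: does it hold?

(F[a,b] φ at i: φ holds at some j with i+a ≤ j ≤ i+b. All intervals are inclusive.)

Holds

Check ((¬req ∧ ¬ack) ∨ busy) at each j in [3,4]:
  j=3: true
  j=4: true
Found at j=3 → formula holds.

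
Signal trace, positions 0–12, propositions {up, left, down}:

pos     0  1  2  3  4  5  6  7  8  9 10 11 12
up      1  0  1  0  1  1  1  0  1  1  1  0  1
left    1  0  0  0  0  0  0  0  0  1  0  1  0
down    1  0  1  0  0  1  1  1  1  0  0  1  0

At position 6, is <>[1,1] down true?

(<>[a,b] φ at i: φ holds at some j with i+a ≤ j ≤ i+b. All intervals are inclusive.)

Check down at each j in [7,7]:
  j=7: true
Found at j=7 → formula holds.

Yes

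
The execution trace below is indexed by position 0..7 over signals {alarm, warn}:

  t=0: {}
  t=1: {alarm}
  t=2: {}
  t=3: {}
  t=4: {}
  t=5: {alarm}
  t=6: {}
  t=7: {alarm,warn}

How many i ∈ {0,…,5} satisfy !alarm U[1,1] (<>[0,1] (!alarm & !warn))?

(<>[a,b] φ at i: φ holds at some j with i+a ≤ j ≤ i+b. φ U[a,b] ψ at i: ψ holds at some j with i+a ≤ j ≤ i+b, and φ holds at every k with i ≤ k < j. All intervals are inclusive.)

4

Evaluate at each i in [0,5]:
  i=0: ✓ (rhs at j=1; lhs holds on [0,0])
  i=1: ✗ (lhs fails at k=1 before rhs at j=2)
  i=2: ✓ (rhs at j=3; lhs holds on [2,2])
  i=3: ✓ (rhs at j=4; lhs holds on [3,3])
  i=4: ✓ (rhs at j=5; lhs holds on [4,4])
  i=5: ✗ (lhs fails at k=5 before rhs at j=6)
Positions where it holds: {0, 2, 3, 4} → 4.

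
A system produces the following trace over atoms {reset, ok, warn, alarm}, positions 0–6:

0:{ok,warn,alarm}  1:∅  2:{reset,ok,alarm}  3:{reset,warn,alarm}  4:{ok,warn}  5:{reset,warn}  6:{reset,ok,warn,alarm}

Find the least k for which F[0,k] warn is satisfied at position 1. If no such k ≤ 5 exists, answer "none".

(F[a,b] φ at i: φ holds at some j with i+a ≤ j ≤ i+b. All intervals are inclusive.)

2

Scan j = 1,2,… for warn:
  j=1: fails
  j=2: fails
  j=3: holds
First hit at j=3, so smallest k = 3-1 = 2.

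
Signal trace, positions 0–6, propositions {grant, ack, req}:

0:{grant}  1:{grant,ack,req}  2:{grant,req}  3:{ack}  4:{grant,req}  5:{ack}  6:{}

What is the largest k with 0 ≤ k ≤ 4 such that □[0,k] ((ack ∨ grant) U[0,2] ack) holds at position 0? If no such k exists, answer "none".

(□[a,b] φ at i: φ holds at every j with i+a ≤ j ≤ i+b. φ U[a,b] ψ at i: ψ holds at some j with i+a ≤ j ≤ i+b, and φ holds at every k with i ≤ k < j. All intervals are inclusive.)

4

((ack ∨ grant) U[0,2] ack) must hold from j=0 onward; find where it first fails.
  j=0: holds
  j=1: holds
  j=2: holds
  j=3: holds
  j=4: holds
Holds through j=4; largest k = 4.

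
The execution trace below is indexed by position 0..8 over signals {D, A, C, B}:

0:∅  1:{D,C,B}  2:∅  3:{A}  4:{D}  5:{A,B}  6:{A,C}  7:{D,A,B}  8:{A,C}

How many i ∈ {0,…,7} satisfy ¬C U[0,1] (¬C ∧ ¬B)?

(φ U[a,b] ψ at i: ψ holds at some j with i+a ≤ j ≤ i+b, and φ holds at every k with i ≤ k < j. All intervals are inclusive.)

4

Evaluate at each i in [0,7]:
  i=0: ✓ (rhs at j=0)
  i=1: ✗ (lhs fails at k=1 before rhs at j=2)
  i=2: ✓ (rhs at j=2)
  i=3: ✓ (rhs at j=3)
  i=4: ✓ (rhs at j=4)
  i=5: ✗ (no rhs in [5,6])
  i=6: ✗ (no rhs in [6,7])
  i=7: ✗ (no rhs in [7,8])
Positions where it holds: {0, 2, 3, 4} → 4.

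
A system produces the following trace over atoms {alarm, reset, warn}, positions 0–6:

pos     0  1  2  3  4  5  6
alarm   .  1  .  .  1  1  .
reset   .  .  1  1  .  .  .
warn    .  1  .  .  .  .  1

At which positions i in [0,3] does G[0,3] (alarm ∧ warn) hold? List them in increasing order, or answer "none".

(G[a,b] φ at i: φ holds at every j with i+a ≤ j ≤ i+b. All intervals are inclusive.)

Evaluate at each i in [0,3]:
  i=0: ✗ (fails at j=0)
  i=1: ✗ (fails at j=2)
  i=2: ✗ (fails at j=2)
  i=3: ✗ (fails at j=3)

none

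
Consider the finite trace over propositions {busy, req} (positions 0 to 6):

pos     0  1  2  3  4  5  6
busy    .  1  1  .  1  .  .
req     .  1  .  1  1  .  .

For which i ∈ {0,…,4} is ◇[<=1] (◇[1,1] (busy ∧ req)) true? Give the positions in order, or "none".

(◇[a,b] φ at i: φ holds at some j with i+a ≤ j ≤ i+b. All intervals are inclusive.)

0, 2, 3

Evaluate at each i in [0,4]:
  i=0: ✓ (witness j=0)
  i=1: ✗ (none in [1,2])
  i=2: ✓ (witness j=3)
  i=3: ✓ (witness j=3)
  i=4: ✗ (none in [4,5])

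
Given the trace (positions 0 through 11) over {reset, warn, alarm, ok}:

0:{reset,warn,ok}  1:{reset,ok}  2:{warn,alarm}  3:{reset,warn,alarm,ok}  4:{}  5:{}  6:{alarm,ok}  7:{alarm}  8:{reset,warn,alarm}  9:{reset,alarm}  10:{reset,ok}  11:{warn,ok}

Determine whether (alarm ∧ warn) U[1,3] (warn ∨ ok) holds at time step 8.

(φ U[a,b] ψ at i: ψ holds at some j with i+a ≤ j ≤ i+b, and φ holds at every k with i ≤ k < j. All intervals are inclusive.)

False

Need some j in [9,11] with (warn ∨ ok), and (alarm ∧ warn) at every k in [8,j-1].
  j=9: (warn ∨ ok) false.
  j=10: (warn ∨ ok) holds, but (alarm ∧ warn) fails at k=9 → not this j.
  j=11: (warn ∨ ok) holds, but (alarm ∧ warn) fails at k=9 → not this j.
No j in the window works → until fails.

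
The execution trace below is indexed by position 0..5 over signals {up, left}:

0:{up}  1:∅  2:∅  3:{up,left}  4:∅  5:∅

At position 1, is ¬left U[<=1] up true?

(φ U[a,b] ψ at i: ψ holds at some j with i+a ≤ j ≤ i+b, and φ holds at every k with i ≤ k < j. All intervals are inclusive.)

False

Need some j in [1,2] with up, and ¬left at every k in [1,j-1].
  j=1: up false.
  j=2: up false.
No j in the window works → until fails.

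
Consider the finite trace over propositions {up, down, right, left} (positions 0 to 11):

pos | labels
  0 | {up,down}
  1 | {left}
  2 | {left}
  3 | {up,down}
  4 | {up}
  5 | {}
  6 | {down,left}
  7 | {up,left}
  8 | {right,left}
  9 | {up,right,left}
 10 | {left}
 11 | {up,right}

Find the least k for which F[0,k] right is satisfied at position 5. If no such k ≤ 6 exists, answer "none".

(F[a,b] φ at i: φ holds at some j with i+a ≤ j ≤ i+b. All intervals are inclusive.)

3

Scan j = 5,6,… for right:
  j=5: fails
  j=6: fails
  j=7: fails
  j=8: holds
First hit at j=8, so smallest k = 8-5 = 3.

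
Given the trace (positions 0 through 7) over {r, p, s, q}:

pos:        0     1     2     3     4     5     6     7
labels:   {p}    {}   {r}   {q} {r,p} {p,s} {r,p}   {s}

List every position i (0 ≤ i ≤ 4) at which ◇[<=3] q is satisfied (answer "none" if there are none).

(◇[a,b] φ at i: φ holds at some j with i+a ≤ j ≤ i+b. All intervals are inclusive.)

Evaluate at each i in [0,4]:
  i=0: ✓ (witness j=3)
  i=1: ✓ (witness j=3)
  i=2: ✓ (witness j=3)
  i=3: ✓ (witness j=3)
  i=4: ✗ (none in [4,7])

0, 1, 2, 3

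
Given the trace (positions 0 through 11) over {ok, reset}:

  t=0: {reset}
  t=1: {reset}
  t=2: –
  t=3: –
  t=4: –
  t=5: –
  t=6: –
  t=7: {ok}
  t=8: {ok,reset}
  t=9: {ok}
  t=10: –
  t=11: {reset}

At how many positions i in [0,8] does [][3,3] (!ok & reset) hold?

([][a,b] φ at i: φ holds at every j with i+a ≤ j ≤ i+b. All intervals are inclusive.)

1

Evaluate at each i in [0,8]:
  i=0: ✗ (fails at j=3)
  i=1: ✗ (fails at j=4)
  i=2: ✗ (fails at j=5)
  i=3: ✗ (fails at j=6)
  i=4: ✗ (fails at j=7)
  i=5: ✗ (fails at j=8)
  i=6: ✗ (fails at j=9)
  i=7: ✗ (fails at j=10)
  i=8: ✓ (all of [11,11])
Positions where it holds: {8} → 1.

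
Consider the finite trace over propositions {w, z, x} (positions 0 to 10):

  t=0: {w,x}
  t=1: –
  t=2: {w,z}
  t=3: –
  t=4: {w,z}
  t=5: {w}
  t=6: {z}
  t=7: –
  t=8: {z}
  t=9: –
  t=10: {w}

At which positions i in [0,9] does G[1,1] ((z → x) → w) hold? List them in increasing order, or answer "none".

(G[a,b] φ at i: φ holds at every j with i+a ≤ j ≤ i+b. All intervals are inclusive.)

1, 3, 4, 5, 7, 9

Evaluate at each i in [0,9]:
  i=0: ✗ (fails at j=1)
  i=1: ✓ (all of [2,2])
  i=2: ✗ (fails at j=3)
  i=3: ✓ (all of [4,4])
  i=4: ✓ (all of [5,5])
  i=5: ✓ (all of [6,6])
  i=6: ✗ (fails at j=7)
  i=7: ✓ (all of [8,8])
  i=8: ✗ (fails at j=9)
  i=9: ✓ (all of [10,10])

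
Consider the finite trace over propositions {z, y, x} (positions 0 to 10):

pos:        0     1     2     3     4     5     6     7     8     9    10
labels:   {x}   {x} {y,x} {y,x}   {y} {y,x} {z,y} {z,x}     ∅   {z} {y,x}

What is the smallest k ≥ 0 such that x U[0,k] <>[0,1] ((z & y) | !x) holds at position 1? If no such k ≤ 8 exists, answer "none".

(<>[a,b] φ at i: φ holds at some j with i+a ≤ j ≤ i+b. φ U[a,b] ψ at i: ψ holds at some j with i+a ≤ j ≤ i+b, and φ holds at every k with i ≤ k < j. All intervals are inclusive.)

Need earliest j ≥ 1 with <>[0,1] ((z & y) | !x), and x at every k in [1,j-1].
  j=1: rhs fails.
  j=2: rhs fails.
  j=3: rhs holds; lhs holds on [1,2]. k = 2.

2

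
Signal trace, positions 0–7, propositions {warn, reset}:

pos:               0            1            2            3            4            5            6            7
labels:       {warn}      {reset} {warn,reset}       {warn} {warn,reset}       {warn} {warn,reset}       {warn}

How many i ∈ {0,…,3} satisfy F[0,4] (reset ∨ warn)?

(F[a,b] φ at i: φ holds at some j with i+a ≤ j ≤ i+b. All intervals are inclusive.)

4

Evaluate at each i in [0,3]:
  i=0: ✓ (witness j=0)
  i=1: ✓ (witness j=1)
  i=2: ✓ (witness j=2)
  i=3: ✓ (witness j=3)
Positions where it holds: {0, 1, 2, 3} → 4.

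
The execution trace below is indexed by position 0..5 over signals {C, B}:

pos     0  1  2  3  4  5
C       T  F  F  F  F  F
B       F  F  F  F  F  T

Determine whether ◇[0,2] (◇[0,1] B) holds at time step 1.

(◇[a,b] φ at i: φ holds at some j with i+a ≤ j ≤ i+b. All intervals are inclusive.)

False

Check ◇[0,1] B at each j in [1,3]:
  j=1: fails (none in [1,2])
  j=2: fails (none in [2,3])
  j=3: fails (none in [3,4])
No position in the window satisfies it → formula fails.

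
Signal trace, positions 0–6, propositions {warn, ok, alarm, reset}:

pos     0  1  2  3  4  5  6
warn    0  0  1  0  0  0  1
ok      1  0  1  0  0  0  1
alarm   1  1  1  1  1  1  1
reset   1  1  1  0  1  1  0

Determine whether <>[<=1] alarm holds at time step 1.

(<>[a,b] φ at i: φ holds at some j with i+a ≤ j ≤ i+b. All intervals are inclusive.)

True

Check alarm at each j in [1,2]:
  j=1: true
  j=2: true
Found at j=1 → formula holds.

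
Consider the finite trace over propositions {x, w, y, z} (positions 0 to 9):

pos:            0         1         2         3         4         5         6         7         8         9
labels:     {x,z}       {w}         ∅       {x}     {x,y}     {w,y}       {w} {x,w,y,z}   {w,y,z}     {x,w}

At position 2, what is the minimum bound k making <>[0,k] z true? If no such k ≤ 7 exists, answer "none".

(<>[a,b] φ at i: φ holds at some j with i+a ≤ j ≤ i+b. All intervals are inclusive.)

Scan j = 2,3,… for z:
  j=2: fails
  j=3: fails
  j=4: fails
  j=5: fails
  j=6: fails
  j=7: holds
First hit at j=7, so smallest k = 7-2 = 5.

5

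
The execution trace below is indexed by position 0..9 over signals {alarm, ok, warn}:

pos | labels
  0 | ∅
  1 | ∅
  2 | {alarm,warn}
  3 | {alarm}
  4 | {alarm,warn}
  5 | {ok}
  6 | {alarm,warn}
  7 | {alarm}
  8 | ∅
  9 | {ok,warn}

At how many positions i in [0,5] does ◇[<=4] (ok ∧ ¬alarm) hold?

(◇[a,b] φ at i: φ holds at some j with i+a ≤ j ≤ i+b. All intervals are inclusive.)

5

Evaluate at each i in [0,5]:
  i=0: ✗ (none in [0,4])
  i=1: ✓ (witness j=5)
  i=2: ✓ (witness j=5)
  i=3: ✓ (witness j=5)
  i=4: ✓ (witness j=5)
  i=5: ✓ (witness j=5)
Positions where it holds: {1, 2, 3, 4, 5} → 5.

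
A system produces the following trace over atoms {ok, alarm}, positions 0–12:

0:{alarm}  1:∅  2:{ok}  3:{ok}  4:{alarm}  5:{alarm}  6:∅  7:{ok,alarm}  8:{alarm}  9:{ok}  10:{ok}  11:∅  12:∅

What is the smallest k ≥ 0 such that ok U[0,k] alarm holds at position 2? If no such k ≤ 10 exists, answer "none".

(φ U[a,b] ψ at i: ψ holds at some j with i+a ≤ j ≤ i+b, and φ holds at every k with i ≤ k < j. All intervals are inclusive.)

2

Need earliest j ≥ 2 with alarm, and ok at every k in [2,j-1].
  j=2: rhs fails.
  j=3: rhs fails.
  j=4: rhs holds; lhs holds on [2,3]. k = 2.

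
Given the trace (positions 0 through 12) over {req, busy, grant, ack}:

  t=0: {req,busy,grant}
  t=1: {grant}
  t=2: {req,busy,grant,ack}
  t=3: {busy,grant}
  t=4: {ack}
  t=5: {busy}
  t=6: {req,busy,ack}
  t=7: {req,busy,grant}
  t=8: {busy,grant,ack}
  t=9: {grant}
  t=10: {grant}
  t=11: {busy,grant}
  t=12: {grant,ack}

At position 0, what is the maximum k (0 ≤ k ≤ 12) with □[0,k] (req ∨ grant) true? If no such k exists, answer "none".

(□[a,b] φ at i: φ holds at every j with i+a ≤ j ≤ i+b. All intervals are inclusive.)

(req ∨ grant) must hold from j=0 onward; find where it first fails.
  j=0: holds
  j=1: holds
  j=2: holds
  j=3: holds
  j=4: fails
Holds on [0,3], so largest k = 3.

3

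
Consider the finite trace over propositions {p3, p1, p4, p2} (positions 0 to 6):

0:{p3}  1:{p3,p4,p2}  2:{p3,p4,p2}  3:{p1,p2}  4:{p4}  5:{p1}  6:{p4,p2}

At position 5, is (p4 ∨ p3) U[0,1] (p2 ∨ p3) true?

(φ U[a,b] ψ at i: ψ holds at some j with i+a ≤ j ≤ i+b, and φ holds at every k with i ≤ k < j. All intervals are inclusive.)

Need some j in [5,6] with (p2 ∨ p3), and (p4 ∨ p3) at every k in [5,j-1].
  j=5: (p2 ∨ p3) false.
  j=6: (p2 ∨ p3) holds, but (p4 ∨ p3) fails at k=5 → not this j.
No j in the window works → until fails.

No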